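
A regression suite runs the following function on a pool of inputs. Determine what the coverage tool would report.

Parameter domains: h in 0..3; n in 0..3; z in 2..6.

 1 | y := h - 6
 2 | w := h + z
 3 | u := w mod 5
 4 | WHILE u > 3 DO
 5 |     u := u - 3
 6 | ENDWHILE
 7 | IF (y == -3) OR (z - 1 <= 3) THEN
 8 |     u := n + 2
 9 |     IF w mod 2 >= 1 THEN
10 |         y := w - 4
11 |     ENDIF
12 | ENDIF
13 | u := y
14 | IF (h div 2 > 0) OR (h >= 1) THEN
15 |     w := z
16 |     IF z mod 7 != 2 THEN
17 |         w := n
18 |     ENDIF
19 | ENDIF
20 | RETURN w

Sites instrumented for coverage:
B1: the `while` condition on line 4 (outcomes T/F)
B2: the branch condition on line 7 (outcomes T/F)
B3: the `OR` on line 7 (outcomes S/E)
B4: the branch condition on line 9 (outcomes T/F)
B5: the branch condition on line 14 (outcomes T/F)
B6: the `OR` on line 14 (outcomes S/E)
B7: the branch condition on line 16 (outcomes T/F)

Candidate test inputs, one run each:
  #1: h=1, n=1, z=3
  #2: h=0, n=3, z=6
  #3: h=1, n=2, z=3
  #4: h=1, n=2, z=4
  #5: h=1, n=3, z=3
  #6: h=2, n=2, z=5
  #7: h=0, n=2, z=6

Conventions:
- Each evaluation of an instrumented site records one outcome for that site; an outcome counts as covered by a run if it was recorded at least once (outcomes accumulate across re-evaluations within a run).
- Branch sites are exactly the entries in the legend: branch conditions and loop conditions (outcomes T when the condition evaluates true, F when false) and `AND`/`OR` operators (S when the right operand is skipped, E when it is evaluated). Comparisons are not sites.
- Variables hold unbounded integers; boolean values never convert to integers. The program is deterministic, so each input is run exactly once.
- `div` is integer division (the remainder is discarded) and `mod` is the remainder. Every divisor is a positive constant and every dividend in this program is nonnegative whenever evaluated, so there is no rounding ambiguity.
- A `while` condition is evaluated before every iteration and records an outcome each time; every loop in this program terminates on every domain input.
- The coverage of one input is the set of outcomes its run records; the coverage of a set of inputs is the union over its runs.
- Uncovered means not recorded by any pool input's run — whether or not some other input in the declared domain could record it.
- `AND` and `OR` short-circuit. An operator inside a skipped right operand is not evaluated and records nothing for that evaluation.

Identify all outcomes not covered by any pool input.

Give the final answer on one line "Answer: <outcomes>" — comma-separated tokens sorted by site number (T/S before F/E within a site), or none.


test 1 (h=1, n=1, z=3) fires B1->T, B1->F, B3->E, B2->T, B4->F, B6->E, B5->T, B7->T; hits B1=T, B1=F, B2=T, B3=E, B4=F, B5=T, B6=E, B7=T
test 2 (h=0, n=3, z=6) fires B1->F, B3->E, B2->F, B6->E, B5->F; hits B1=F, B2=F, B3=E, B5=F, B6=E
test 3 (h=1, n=2, z=3) fires B1->T, B1->F, B3->E, B2->T, B4->F, B6->E, B5->T, B7->T; hits B1=T, B1=F, B2=T, B3=E, B4=F, B5=T, B6=E, B7=T
test 4 (h=1, n=2, z=4) fires B1->F, B3->E, B2->T, B4->T, B6->E, B5->T, B7->T; hits B1=F, B2=T, B3=E, B4=T, B5=T, B6=E, B7=T
test 5 (h=1, n=3, z=3) fires B1->T, B1->F, B3->E, B2->T, B4->F, B6->E, B5->T, B7->T; hits B1=T, B1=F, B2=T, B3=E, B4=F, B5=T, B6=E, B7=T
test 6 (h=2, n=2, z=5) fires B1->F, B3->E, B2->F, B6->S, B5->T, B7->T; hits B1=F, B2=F, B3=E, B5=T, B6=S, B7=T
test 7 (h=0, n=2, z=6) fires B1->F, B3->E, B2->F, B6->E, B5->F; hits B1=F, B2=F, B3=E, B5=F, B6=E
union over the pool: B1=T, B1=F, B2=T, B2=F, B3=E, B4=T, B4=F, B5=T, B5=F, B6=S, B6=E, B7=T
uncovered (2 of 14): B3=S, B7=F
Answer: B3=S, B7=F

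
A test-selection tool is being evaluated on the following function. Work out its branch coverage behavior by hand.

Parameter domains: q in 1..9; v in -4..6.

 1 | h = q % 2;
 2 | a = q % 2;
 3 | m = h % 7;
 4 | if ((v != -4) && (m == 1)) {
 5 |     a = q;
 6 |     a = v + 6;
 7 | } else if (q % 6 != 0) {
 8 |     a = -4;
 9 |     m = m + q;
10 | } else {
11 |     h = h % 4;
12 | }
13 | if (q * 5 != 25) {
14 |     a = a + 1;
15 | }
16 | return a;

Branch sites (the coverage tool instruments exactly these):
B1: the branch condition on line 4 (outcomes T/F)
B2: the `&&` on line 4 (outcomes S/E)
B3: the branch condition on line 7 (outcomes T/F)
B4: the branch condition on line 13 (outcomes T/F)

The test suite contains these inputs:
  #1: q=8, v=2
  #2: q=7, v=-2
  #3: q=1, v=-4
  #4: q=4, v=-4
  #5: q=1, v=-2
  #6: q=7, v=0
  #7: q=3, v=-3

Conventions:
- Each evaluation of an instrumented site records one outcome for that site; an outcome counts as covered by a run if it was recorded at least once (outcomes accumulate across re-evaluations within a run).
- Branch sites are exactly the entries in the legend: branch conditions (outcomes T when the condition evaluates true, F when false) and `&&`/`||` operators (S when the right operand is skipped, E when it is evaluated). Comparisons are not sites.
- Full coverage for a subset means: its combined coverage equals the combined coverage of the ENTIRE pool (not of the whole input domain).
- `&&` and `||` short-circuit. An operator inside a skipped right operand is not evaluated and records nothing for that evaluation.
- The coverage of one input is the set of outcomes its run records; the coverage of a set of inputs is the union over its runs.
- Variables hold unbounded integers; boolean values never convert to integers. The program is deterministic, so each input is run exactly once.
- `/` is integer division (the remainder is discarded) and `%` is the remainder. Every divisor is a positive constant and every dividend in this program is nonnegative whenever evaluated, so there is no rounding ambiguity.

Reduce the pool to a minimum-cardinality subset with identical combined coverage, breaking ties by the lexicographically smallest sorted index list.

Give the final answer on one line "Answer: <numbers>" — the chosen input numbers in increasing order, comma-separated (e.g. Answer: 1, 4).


input #1, q=8, v=2: outcomes B1=F, B2=E, B3=T, B4=T
input #2, q=7, v=-2: outcomes B1=T, B2=E, B4=T
input #3, q=1, v=-4: outcomes B1=F, B2=S, B3=T, B4=T
input #4, q=4, v=-4: outcomes B1=F, B2=S, B3=T, B4=T
input #5, q=1, v=-2: outcomes B1=T, B2=E, B4=T
input #6, q=7, v=0: outcomes B1=T, B2=E, B4=T
input #7, q=3, v=-3: outcomes B1=T, B2=E, B4=T
union over all inputs: B1=T, B1=F, B2=S, B2=E, B3=T, B4=T (6 outcomes)
every size-1 subset falls short of the 6 outcomes (best: 4/6)
the canonical winner is {2, 3}: size 2, full 6-outcome coverage, earliest index list among size-2 covers
Answer: 2, 3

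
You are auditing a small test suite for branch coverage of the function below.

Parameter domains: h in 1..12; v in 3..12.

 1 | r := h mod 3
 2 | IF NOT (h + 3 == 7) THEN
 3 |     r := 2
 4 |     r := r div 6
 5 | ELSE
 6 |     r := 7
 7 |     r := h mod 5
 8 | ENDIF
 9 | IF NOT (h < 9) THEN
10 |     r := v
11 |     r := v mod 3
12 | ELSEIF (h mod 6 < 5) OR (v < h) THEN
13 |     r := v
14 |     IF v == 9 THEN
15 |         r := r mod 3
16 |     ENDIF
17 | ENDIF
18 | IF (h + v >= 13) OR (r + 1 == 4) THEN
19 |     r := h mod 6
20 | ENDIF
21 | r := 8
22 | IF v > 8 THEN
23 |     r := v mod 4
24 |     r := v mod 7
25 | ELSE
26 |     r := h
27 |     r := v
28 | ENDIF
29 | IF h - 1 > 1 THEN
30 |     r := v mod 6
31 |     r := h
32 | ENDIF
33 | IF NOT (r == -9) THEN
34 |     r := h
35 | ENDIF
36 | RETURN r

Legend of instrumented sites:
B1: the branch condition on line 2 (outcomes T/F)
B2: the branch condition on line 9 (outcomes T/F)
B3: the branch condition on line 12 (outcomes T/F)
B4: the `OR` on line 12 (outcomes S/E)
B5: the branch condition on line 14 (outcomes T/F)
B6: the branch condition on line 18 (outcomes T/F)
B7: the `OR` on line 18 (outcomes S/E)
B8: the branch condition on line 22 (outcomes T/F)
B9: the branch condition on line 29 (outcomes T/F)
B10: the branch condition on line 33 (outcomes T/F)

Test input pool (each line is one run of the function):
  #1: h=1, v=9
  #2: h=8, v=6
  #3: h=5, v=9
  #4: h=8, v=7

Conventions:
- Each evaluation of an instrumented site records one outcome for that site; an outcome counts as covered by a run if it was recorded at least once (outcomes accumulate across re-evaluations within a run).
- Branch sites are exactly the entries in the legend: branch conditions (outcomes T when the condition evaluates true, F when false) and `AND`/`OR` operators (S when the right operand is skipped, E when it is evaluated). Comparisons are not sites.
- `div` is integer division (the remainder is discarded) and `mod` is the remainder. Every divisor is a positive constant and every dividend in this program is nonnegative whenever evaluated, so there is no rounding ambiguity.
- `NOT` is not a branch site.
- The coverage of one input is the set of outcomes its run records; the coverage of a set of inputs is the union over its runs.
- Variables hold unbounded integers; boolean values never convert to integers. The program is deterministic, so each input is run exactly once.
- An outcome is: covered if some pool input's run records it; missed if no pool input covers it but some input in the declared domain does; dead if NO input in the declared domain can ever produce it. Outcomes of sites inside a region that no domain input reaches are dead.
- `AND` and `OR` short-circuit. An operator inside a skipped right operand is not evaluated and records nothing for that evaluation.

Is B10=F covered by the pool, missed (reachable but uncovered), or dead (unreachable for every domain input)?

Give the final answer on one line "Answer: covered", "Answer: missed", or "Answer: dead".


no pool input records B10=F
checking all 120 inputs in the declared domain: B10=F is never recorded -> dead
Answer: dead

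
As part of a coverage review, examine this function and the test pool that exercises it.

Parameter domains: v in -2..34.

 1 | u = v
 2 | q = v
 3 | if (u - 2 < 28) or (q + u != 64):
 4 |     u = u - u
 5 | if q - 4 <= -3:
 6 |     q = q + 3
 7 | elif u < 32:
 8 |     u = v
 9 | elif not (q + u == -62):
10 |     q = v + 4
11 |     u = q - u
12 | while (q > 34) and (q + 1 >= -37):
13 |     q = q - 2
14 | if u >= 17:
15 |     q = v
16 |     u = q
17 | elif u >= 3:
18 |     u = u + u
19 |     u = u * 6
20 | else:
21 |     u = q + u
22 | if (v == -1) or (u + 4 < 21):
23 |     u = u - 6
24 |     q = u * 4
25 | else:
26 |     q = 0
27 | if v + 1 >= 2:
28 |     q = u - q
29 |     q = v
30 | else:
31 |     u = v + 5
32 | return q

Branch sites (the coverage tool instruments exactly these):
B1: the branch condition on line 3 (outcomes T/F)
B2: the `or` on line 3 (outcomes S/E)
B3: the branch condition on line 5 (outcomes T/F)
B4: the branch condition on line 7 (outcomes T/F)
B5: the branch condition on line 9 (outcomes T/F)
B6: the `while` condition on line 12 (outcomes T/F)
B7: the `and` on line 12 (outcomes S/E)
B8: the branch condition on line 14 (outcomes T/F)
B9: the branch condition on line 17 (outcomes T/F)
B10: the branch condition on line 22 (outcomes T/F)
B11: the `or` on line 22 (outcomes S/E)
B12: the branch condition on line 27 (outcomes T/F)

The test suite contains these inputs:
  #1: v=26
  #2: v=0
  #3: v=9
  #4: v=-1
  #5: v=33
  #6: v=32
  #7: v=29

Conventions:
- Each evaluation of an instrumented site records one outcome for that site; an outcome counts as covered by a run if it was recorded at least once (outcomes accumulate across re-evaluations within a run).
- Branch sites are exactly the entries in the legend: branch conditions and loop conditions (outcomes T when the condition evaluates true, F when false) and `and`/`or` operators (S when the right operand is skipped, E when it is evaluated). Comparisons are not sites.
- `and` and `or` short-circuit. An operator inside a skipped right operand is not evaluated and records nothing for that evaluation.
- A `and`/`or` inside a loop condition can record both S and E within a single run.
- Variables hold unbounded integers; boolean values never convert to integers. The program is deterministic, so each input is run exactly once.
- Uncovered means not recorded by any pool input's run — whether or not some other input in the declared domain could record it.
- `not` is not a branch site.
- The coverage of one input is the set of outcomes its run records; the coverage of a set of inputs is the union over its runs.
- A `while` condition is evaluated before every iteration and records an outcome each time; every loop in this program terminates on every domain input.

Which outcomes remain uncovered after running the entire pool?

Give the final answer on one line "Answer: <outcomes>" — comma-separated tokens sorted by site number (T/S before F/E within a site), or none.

input #1 (v=26): events B2->S, B1->T, B3->F, B4->T, B7->S, B6->F, B8->T, B11->E, B10->F, B12->T; covers B1=T, B2=S, B3=F, B4=T, B6=F, B7=S, B8=T, B10=F, B11=E, B12=T
input #2 (v=0): events B2->S, B1->T, B3->T, B7->S, B6->F, B8->F, B9->F, B11->E, B10->T, B12->F; covers B1=T, B2=S, B3=T, B6=F, B7=S, B8=F, B9=F, B10=T, B11=E, B12=F
input #3 (v=9): events B2->S, B1->T, B3->F, B4->T, B7->S, B6->F, B8->F, B9->T, B11->E, B10->F, B12->T; covers B1=T, B2=S, B3=F, B4=T, B6=F, B7=S, B8=F, B9=T, B10=F, B11=E, B12=T
input #4 (v=-1): events B2->S, B1->T, B3->T, B7->S, B6->F, B8->F, B9->F, B11->S, B10->T, B12->F; covers B1=T, B2=S, B3=T, B6=F, B7=S, B8=F, B9=F, B10=T, B11=S, B12=F
input #5 (v=33): events B2->E, B1->T, B3->F, B4->T, B7->S, B6->F, B8->T, B11->E, B10->F, B12->T; covers B1=T, B2=E, B3=F, B4=T, B6=F, B7=S, B8=T, B10=F, B11=E, B12=T
input #6 (v=32): events B2->E, B1->F, B3->F, B4->F, B5->T, B7->E, B6->T, B7->S, B6->F, B8->F, B9->T, B11->E, B10->F, B12->T; covers B1=F, B2=E, B3=F, B4=F, B5=T, B6=T, B6=F, B7=S, B7=E, B8=F, B9=T, B10=F, B11=E, B12=T
input #7 (v=29): events B2->S, B1->T, B3->F, B4->T, B7->S, B6->F, B8->T, B11->E, B10->F, B12->T; covers B1=T, B2=S, B3=F, B4=T, B6=F, B7=S, B8=T, B10=F, B11=E, B12=T
union over the pool: B1=T, B1=F, B2=S, B2=E, B3=T, B3=F, B4=T, B4=F, B5=T, B6=T, B6=F, B7=S, B7=E, B8=T, B8=F, B9=T, B9=F, B10=T, B10=F, B11=S, B11=E, B12=T, B12=F
uncovered (1 of 24): B5=F

Answer: B5=F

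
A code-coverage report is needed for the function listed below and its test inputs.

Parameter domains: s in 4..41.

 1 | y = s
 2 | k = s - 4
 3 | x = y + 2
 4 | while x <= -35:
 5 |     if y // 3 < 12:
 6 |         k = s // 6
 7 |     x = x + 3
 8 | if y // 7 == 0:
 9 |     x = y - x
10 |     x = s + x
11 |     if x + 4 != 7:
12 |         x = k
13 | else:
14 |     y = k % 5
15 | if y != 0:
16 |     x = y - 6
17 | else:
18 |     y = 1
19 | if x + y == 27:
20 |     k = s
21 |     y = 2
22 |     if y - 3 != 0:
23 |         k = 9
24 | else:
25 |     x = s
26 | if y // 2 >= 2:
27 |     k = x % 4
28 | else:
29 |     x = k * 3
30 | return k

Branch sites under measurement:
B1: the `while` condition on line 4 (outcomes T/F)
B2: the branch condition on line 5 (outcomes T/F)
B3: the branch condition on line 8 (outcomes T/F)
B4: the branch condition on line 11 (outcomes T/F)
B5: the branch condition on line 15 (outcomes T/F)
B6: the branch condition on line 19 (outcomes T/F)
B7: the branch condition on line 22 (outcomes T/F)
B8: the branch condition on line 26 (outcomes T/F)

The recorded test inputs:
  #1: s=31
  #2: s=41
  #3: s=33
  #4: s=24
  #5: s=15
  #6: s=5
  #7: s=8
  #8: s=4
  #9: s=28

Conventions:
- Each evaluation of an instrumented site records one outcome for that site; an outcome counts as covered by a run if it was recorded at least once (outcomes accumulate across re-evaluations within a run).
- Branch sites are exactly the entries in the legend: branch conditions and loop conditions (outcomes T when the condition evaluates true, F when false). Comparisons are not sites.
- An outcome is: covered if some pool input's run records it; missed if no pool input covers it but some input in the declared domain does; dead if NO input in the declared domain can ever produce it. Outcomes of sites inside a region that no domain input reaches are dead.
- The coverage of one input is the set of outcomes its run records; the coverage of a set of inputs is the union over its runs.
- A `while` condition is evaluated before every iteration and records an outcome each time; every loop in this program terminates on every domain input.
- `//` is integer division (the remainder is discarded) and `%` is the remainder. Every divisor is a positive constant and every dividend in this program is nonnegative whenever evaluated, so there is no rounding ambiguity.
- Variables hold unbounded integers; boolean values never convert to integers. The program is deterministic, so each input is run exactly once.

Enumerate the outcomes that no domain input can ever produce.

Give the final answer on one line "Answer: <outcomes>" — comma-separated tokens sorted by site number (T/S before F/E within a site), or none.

running all 38 domain inputs and tallying outcomes:
  B1=T: unreachable across the whole domain -> dead
  B2=T: unreachable across the whole domain -> dead
  B2=F: unreachable across the whole domain -> dead
  B7=F: unreachable across the whole domain -> dead
  reachable outcomes have witnesses, e.g. B1=F (e.g. s=4), B3=T (e.g. s=4), B3=F (e.g. s=7), B4=T (e.g. s=4)

Answer: B1=T, B2=T, B2=F, B7=F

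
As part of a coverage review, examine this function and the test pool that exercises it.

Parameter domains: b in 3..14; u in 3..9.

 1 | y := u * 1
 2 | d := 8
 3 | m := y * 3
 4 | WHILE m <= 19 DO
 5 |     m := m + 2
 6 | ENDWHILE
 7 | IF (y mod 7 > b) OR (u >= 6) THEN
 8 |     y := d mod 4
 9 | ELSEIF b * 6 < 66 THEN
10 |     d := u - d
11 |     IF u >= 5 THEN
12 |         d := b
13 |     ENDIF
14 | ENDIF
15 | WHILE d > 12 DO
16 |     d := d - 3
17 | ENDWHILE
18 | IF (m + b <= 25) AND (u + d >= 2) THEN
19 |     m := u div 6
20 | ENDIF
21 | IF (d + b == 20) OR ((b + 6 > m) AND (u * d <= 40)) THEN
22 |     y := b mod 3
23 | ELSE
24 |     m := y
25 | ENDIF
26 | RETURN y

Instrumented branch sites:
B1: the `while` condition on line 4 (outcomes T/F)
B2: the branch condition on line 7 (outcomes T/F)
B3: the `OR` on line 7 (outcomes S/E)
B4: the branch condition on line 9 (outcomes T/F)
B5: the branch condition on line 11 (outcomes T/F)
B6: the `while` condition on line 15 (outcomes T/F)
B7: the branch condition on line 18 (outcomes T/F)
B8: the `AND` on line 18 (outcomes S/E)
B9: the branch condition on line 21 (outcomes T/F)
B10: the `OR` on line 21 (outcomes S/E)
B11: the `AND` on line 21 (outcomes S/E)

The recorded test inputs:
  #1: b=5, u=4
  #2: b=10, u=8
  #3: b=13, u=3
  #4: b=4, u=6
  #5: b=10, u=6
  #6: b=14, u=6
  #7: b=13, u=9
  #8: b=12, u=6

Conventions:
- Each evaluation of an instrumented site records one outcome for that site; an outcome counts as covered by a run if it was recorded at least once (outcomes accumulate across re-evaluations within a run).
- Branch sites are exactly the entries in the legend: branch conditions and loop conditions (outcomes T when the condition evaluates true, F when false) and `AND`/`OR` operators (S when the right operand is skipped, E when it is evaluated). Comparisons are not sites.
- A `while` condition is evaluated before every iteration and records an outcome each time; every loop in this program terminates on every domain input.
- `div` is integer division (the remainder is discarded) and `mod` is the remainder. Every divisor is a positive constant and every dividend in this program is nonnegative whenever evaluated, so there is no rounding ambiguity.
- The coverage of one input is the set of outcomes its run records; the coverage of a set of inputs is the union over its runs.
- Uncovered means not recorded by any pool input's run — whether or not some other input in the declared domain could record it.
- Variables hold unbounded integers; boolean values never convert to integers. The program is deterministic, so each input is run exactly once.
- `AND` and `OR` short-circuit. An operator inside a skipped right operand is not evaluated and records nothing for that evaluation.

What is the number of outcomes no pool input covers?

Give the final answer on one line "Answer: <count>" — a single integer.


#1 (b=5, u=4) -> covered: B1=T, B1=F, B2=F, B3=E, B4=T, B5=F, B6=F, B7=F, B8=E, B9=F, B10=E, B11=S
#2 (b=10, u=8) -> covered: B1=F, B2=T, B3=E, B6=F, B7=F, B8=S, B9=F, B10=E, B11=S
#3 (b=13, u=3) -> covered: B1=T, B1=F, B2=F, B3=E, B4=F, B6=F, B7=F, B8=S, B9=F, B10=E, B11=S
#4 (b=4, u=6) -> covered: B1=T, B1=F, B2=T, B3=S, B6=F, B7=T, B8=E, B9=F, B10=E, B11=E
#5 (b=10, u=6) -> covered: B1=T, B1=F, B2=T, B3=E, B6=F, B7=F, B8=S, B9=F, B10=E, B11=S
#6 (b=14, u=6) -> covered: B1=T, B1=F, B2=T, B3=E, B6=F, B7=F, B8=S, B9=F, B10=E, B11=S
#7 (b=13, u=9) -> covered: B1=F, B2=T, B3=E, B6=F, B7=F, B8=S, B9=F, B10=E, B11=S
#8 (b=12, u=6) -> covered: B1=T, B1=F, B2=T, B3=E, B6=F, B7=F, B8=S, B9=T, B10=S
union over the pool: B1=T, B1=F, B2=T, B2=F, B3=S, B3=E, B4=T, B4=F, B5=F, B6=F, B7=T, B7=F, B8=S, B8=E, B9=T, B9=F, B10=S, B10=E, B11=S, B11=E
uncovered (2 of 22): B5=T, B6=T
Answer: 2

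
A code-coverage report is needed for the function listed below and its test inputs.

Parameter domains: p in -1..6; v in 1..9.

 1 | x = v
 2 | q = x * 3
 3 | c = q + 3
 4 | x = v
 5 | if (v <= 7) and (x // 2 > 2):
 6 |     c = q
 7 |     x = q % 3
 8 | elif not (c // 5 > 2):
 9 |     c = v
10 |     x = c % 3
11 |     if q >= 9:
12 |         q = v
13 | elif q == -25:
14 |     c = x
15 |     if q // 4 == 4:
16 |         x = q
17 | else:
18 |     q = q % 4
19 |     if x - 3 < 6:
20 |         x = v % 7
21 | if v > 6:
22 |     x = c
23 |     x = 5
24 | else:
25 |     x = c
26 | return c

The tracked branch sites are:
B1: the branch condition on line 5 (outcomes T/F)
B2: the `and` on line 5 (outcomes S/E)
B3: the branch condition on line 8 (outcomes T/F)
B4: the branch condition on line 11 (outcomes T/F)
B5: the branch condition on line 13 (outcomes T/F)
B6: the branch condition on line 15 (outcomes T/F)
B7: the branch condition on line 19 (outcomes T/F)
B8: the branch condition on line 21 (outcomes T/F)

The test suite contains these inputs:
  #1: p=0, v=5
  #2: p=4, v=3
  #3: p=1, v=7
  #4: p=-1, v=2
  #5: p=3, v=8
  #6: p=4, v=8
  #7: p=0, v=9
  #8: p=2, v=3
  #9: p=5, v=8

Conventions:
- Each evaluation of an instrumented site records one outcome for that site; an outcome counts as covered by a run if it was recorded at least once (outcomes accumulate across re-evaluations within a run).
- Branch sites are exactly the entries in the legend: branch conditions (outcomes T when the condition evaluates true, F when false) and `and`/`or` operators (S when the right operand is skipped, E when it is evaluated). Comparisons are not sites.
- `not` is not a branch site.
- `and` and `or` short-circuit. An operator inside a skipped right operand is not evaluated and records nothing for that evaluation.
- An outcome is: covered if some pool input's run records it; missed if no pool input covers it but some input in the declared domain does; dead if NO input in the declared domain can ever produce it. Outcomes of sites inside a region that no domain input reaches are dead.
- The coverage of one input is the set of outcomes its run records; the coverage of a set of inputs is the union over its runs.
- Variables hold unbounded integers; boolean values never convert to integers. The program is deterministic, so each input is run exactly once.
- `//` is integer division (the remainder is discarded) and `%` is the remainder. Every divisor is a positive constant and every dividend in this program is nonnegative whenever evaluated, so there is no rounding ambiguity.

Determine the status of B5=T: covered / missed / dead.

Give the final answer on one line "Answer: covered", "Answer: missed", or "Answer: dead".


no pool input records B5=T
checking all 72 inputs in the declared domain: B5=T is never recorded -> dead
Answer: dead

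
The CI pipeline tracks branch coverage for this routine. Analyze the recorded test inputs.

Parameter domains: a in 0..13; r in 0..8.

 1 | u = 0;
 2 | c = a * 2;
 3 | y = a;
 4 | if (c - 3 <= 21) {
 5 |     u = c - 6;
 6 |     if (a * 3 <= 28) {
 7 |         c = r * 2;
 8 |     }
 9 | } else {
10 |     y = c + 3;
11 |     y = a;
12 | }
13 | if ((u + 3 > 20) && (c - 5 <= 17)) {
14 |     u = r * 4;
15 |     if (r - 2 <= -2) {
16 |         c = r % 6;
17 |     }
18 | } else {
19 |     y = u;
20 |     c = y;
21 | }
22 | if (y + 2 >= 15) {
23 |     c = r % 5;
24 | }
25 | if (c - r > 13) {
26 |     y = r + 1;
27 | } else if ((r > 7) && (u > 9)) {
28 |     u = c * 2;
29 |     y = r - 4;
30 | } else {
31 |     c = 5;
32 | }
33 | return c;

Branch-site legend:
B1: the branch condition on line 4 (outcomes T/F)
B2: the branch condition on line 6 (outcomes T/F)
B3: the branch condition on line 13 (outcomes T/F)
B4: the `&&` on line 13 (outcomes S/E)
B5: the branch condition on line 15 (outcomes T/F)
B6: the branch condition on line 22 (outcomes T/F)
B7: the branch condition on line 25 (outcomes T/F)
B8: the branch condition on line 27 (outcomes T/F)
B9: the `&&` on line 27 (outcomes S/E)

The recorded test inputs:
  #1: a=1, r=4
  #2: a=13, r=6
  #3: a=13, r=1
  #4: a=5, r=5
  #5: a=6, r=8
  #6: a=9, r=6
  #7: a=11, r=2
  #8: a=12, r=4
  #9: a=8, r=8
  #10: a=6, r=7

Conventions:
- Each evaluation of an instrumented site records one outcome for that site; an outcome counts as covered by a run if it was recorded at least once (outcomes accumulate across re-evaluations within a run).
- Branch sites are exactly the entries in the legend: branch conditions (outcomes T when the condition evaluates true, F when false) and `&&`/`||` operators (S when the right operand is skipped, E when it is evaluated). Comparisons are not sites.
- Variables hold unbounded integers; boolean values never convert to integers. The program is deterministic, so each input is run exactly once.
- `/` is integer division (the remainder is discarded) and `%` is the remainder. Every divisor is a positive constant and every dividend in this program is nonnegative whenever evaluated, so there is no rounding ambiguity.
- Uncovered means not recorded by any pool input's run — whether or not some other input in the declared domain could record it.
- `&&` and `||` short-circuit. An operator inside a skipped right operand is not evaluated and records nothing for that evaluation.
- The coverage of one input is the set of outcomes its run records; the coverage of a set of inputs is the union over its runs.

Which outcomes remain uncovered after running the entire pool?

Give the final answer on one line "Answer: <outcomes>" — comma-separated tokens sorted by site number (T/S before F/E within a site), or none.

#1 (a=1, r=4) -> covered: B1=T, B2=T, B3=F, B4=S, B6=F, B7=F, B8=F, B9=S
#2 (a=13, r=6) -> covered: B1=F, B3=F, B4=S, B6=F, B7=F, B8=F, B9=S
#3 (a=13, r=1) -> covered: B1=F, B3=F, B4=S, B6=F, B7=F, B8=F, B9=S
#4 (a=5, r=5) -> covered: B1=T, B2=T, B3=F, B4=S, B6=F, B7=F, B8=F, B9=S
#5 (a=6, r=8) -> covered: B1=T, B2=T, B3=F, B4=S, B6=F, B7=F, B8=F, B9=E
#6 (a=9, r=6) -> covered: B1=T, B2=T, B3=F, B4=S, B6=F, B7=F, B8=F, B9=S
#7 (a=11, r=2) -> covered: B1=T, B2=F, B3=F, B4=S, B6=T, B7=F, B8=F, B9=S
#8 (a=12, r=4) -> covered: B1=T, B2=F, B3=F, B4=E, B6=T, B7=F, B8=F, B9=S
#9 (a=8, r=8) -> covered: B1=T, B2=T, B3=F, B4=S, B6=F, B7=F, B8=T, B9=E
#10 (a=6, r=7) -> covered: B1=T, B2=T, B3=F, B4=S, B6=F, B7=F, B8=F, B9=S
union over the pool: B1=T, B1=F, B2=T, B2=F, B3=F, B4=S, B4=E, B6=T, B6=F, B7=F, B8=T, B8=F, B9=S, B9=E
uncovered (4 of 18): B3=T, B5=T, B5=F, B7=T

Answer: B3=T, B5=T, B5=F, B7=T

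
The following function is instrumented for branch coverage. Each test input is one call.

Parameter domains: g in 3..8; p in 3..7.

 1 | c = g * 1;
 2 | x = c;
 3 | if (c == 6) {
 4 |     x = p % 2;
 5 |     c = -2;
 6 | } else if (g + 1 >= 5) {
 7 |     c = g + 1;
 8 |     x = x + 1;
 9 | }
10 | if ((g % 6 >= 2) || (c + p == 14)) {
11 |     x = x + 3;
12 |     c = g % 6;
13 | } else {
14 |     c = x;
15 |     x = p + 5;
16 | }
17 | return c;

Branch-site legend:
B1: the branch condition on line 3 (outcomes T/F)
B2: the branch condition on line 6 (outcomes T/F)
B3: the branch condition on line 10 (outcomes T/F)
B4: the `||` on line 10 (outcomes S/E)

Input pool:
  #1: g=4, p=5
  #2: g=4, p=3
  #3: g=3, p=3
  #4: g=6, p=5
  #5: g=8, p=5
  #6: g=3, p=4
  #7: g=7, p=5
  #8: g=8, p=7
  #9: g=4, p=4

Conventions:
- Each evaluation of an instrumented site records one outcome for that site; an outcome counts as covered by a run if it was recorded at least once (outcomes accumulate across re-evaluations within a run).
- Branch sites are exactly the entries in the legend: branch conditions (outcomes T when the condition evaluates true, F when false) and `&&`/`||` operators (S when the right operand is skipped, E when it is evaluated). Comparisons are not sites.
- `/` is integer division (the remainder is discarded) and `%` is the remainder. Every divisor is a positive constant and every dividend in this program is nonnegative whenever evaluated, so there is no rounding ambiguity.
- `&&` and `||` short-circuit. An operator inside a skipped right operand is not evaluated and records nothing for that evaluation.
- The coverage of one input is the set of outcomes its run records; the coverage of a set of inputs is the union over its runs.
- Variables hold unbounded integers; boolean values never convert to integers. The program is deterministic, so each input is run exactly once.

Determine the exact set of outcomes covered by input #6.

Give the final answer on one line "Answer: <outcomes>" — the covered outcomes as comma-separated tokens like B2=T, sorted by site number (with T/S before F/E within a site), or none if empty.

Tracing the run of input #6 (g=3, p=4):
  B1->F, B2->F, B4->S, B3->T
as a set, this run covers: B1=F, B2=F, B3=T, B4=S

Answer: B1=F, B2=F, B3=T, B4=S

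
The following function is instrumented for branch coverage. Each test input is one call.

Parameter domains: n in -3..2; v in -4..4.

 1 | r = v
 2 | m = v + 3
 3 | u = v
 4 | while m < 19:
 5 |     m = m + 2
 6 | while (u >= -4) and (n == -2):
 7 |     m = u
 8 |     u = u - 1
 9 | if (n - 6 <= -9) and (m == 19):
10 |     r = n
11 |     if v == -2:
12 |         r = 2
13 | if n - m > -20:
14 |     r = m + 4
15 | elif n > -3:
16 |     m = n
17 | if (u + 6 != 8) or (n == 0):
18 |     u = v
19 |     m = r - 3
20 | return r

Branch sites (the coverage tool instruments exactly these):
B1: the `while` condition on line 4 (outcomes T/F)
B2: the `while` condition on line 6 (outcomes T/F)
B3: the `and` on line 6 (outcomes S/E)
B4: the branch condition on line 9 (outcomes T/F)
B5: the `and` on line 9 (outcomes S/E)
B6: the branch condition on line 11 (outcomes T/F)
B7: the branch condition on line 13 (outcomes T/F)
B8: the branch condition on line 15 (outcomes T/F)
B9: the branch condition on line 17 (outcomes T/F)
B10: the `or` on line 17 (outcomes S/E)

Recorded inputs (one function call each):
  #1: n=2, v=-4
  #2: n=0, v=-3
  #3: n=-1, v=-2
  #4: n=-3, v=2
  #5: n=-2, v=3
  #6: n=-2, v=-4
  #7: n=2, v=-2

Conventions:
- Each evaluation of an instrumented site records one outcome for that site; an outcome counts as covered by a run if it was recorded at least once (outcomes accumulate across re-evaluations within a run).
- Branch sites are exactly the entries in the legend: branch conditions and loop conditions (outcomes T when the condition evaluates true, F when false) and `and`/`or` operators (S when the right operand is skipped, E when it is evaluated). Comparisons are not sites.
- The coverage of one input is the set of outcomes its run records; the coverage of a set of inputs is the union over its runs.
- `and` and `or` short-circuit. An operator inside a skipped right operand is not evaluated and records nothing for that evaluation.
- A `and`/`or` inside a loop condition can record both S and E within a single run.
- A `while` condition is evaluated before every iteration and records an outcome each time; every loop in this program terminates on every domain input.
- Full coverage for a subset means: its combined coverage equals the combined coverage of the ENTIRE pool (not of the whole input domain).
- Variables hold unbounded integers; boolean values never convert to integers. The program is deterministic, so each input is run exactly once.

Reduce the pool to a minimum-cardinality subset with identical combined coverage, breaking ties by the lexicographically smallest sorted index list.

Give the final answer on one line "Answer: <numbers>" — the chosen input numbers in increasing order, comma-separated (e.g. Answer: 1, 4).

input #1, n=2, v=-4: events B1->T, B1->T, B1->T, B1->T, B1->T, B1->T, B1->T, B1->T, B1->T, B1->T, B1->F, B3->E, B2->F, B5->S, ...; outcomes B1=T, B1=F, B2=F, B3=E, B4=F, B5=S, B7=T, B9=T, B10=S
input #2, n=0, v=-3: events B1->T, B1->T, B1->T, B1->T, B1->T, B1->T, B1->T, B1->T, B1->T, B1->T, B1->F, B3->E, B2->F, B5->S, ...; outcomes B1=T, B1=F, B2=F, B3=E, B4=F, B5=S, B7=F, B8=T, B9=T, B10=S
input #3, n=-1, v=-2: events B1->T, B1->T, B1->T, B1->T, B1->T, B1->T, B1->T, B1->T, B1->T, B1->F, B3->E, B2->F, B5->S, B4->F, ...; outcomes B1=T, B1=F, B2=F, B3=E, B4=F, B5=S, B7=F, B8=T, B9=T, B10=S
input #4, n=-3, v=2: events B1->T, B1->T, B1->T, B1->T, B1->T, B1->T, B1->T, B1->F, B3->E, B2->F, B5->E, B4->T, B6->F, B7->F, ...; outcomes B1=T, B1=F, B2=F, B3=E, B4=T, B5=E, B6=F, B7=F, B8=F, B9=F, B10=E
input #5, n=-2, v=3: events B1->T, B1->T, B1->T, B1->T, B1->T, B1->T, B1->T, B1->F, B3->E, B2->T, B3->E, B2->T, B3->E, B2->T, ...; outcomes B1=T, B1=F, B2=T, B2=F, B3=S, B3=E, B4=F, B5=S, B7=T, B9=T, B10=S
input #6, n=-2, v=-4: events B1->T, B1->T, B1->T, B1->T, B1->T, B1->T, B1->T, B1->T, B1->T, B1->T, B1->F, B3->E, B2->T, B3->S, ...; outcomes B1=T, B1=F, B2=T, B2=F, B3=S, B3=E, B4=F, B5=S, B7=T, B9=T, B10=S
input #7, n=2, v=-2: events B1->T, B1->T, B1->T, B1->T, B1->T, B1->T, B1->T, B1->T, B1->T, B1->F, B3->E, B2->F, B5->S, B4->F, ...; outcomes B1=T, B1=F, B2=F, B3=E, B4=F, B5=S, B7=T, B9=T, B10=S
the full pool covers 19 outcomes: B1=T, B1=F, B2=T, B2=F, B3=S, B3=E, B4=T, B4=F, B5=S, B5=E, B6=F, B7=T, B7=F, B8=T, B8=F, B9=T, B9=F, B10=S, B10=E
every size-1 subset falls short of the 19 outcomes (best: 11/19)
every size-2 subset falls short of the 19 outcomes (best: 18/19)
size 3: inputs {2, 4, 5} cover all 19 outcomes, and no lexicographically smaller subset of this size does

Answer: 2, 4, 5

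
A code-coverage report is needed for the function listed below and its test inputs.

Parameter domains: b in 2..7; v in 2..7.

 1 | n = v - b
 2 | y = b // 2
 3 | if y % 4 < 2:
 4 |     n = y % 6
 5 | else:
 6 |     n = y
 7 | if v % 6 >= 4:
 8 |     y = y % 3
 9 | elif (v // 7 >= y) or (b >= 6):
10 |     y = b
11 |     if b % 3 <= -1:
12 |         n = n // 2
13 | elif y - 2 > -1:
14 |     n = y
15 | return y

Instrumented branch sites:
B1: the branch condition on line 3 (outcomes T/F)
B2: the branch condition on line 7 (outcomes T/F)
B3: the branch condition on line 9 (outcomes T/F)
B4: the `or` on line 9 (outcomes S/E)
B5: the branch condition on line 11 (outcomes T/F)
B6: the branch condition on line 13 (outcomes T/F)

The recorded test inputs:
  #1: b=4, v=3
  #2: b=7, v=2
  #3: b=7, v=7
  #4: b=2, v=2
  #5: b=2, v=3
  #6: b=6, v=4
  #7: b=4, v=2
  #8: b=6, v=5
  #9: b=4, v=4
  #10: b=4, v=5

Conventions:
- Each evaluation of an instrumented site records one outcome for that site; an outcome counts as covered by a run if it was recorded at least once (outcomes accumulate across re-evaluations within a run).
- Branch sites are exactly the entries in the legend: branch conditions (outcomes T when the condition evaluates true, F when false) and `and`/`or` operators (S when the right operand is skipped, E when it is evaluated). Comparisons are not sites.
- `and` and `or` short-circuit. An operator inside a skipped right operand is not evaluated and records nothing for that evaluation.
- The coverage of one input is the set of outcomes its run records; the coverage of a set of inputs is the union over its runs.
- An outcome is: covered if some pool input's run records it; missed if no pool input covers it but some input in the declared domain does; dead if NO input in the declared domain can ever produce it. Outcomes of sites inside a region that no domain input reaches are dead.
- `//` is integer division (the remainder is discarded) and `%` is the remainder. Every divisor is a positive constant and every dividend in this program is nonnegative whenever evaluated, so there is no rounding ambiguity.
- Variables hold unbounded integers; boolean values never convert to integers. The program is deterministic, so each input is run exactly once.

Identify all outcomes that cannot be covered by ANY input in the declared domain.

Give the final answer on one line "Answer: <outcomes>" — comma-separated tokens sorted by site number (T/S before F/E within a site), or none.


exhaustive pass over the 36-input domain:
  B5=T: unreachable across the whole domain -> dead
  reachable outcomes have witnesses, e.g. B1=T (e.g. b=2, v=2), B1=F (e.g. b=4, v=2), B2=T (e.g. b=2, v=4), B2=F (e.g. b=2, v=2)
Answer: B5=T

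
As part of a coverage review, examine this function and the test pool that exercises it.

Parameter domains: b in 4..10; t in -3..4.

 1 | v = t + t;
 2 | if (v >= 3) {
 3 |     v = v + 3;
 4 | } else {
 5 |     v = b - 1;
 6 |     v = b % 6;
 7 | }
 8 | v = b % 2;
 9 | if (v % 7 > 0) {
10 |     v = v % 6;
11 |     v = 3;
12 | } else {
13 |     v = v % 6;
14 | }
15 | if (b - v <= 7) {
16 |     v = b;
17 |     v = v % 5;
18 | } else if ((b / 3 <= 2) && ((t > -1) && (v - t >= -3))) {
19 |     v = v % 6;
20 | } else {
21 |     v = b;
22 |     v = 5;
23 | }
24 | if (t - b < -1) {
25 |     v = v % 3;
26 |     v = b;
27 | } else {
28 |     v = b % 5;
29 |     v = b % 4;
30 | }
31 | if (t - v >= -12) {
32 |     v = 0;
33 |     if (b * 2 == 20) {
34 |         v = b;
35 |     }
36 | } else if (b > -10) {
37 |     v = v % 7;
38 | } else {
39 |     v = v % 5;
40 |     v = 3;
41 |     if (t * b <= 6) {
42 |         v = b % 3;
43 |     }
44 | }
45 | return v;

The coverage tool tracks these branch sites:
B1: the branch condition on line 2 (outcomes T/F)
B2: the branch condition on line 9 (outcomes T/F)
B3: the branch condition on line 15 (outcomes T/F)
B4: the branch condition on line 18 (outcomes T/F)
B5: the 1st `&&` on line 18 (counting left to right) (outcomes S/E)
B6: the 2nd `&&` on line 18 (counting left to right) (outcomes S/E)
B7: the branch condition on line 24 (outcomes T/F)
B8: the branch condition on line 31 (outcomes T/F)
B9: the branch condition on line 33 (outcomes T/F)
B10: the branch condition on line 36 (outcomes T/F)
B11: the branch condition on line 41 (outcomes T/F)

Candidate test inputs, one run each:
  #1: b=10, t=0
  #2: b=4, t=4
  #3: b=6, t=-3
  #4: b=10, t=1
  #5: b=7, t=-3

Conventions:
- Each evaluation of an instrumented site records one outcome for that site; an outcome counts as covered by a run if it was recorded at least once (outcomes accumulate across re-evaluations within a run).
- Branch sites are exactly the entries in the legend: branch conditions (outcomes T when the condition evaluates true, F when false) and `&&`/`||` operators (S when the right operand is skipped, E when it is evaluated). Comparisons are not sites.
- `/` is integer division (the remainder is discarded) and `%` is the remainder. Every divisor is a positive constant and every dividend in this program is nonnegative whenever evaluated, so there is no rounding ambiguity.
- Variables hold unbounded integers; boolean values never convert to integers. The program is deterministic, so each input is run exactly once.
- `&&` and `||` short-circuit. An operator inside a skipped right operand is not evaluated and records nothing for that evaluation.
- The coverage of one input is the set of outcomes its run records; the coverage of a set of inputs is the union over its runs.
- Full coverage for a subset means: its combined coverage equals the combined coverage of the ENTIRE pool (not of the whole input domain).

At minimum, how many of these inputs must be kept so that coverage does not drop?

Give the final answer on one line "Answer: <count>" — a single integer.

run #1 (b=10, t=0) runs B1->F, B2->F, B3->F, B5->S, B4->F, B7->T, B8->T, B9->T; records B1=F, B2=F, B3=F, B4=F, B5=S, B7=T, B8=T, B9=T
run #2 (b=4, t=4) runs B1->T, B2->F, B3->T, B7->F, B8->T, B9->F; records B1=T, B2=F, B3=T, B7=F, B8=T, B9=F
run #3 (b=6, t=-3) runs B1->F, B2->F, B3->T, B7->T, B8->T, B9->F; records B1=F, B2=F, B3=T, B7=T, B8=T, B9=F
run #4 (b=10, t=1) runs B1->F, B2->F, B3->F, B5->S, B4->F, B7->T, B8->T, B9->T; records B1=F, B2=F, B3=F, B4=F, B5=S, B7=T, B8=T, B9=T
run #5 (b=7, t=-3) runs B1->F, B2->T, B3->T, B7->T, B8->T, B9->F; records B1=F, B2=T, B3=T, B7=T, B8=T, B9=F
union over all inputs: B1=T, B1=F, B2=T, B2=F, B3=T, B3=F, B4=F, B5=S, B7=T, B7=F, B8=T, B9=T, B9=F (13 outcomes)
checked all size-1 subsets: none covers 13 outcomes (max 8/13)
checked all size-2 subsets: none covers 13 outcomes (max 12/13)
the canonical winner is {1, 2, 5}: size 3, full 13-outcome coverage, earliest index list among size-3 covers

Answer: 3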